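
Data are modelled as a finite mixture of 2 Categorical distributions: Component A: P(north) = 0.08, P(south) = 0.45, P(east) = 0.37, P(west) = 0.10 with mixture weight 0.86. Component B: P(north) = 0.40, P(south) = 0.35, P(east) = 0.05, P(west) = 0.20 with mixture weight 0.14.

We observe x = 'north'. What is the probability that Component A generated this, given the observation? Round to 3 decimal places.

0.551

The responsibility of component k is π_k f_k(x) divided by Σ_j π_j f_j(x).
Evaluate each component's likelihood at the observed value:
  p_A = P(north | comp) = 0.08
  p_B = P(north | comp) = 0.40
Unnormalised posteriors:
  π_A·p_A = 0.86 × 0.08 = 0.0688
  π_B·p_B = 0.14 × 0.4 = 0.056
Normaliser: 0.0688 + 0.056 = 0.1248
So the posterior for Component A is 0.0688 / 0.1248 ≈ 0.551.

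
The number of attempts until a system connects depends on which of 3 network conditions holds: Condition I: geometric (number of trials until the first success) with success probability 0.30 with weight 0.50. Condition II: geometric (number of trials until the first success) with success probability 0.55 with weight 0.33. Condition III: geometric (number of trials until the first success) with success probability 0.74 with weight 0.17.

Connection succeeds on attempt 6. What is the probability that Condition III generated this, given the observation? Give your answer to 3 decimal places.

0.005

Apply Bayes' rule: the posterior for each component is proportional to its prior times its likelihood at x.
Component likelihoods at x = 6:
  L_I = 0.050421
  L_II = 0.010149
  L_III = 0.000879222
Weight by the priors:
  π_I·L_I = 0.50 × 0.050421 = 0.0252105
  π_II·L_II = 0.33 × 0.010149 = 0.00334919
  π_III·L_III = 0.17 × 0.000879222 = 0.000149468
Marginal: 0.0252105 + 0.00334919 + 0.000149468 = 0.0287092
So the posterior for Condition III is 0.000149468 / 0.0287092 ≈ 0.005.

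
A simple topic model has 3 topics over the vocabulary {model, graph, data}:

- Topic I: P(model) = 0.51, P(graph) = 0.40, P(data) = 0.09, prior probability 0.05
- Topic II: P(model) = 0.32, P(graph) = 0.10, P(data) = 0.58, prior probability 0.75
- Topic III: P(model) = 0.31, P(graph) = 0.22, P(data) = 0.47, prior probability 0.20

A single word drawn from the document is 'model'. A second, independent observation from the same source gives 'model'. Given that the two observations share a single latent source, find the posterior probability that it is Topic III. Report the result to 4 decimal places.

Apply Bayes' rule: the posterior for each component is proportional to its prior times its likelihood at x.
Since both observations come from the same component, the likelihood for component k is f_k(x₁)·f_k(x₂).
  L_I = [P(model | comp) = 0.51] × [0.51] = 0.2601
  L_II = [P(model | comp) = 0.32] × [0.32] = 0.1024
  L_III = [P(model | comp) = 0.31] × [0.31] = 0.0961
Unnormalised posteriors:
  π_I·L_I = 0.05 × 0.2601 = 0.013005
  π_II·L_II = 0.75 × 0.1024 = 0.0768
  π_III·L_III = 0.20 × 0.0961 = 0.01922
Normaliser: 0.013005 + 0.0768 + 0.01922 = 0.109025
P(Topic III | x₁, x₂) = 0.01922 / 0.109025 ≈ 0.1763

0.1763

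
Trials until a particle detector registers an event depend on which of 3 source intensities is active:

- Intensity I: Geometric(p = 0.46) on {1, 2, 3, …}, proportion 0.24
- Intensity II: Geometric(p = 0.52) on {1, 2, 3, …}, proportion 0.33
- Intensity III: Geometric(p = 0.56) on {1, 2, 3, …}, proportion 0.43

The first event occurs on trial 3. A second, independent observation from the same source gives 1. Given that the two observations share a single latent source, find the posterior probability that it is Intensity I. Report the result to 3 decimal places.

P(component k | x) = π_k·f_k(x) / marginal(x), where marginal(x) = Σ_j π_j·f_j(x).
Since both observations come from the same component, the likelihood for component k is f_k(x₁)·f_k(x₂).
  f_I = [0.134136] × [0.46] = 0.0617026
  f_II = [0.119808] × [0.52] = 0.0623002
  f_III = [0.108416] × [0.56] = 0.060713
Prior × likelihood for each component:
  π_I·f_I = 0.24 × 0.0617026 = 0.0148086
  π_II·f_II = 0.33 × 0.0623002 = 0.0205591
  π_III·f_III = 0.43 × 0.060713 = 0.0261066
Evidence: 0.0148086 + 0.0205591 + 0.0261066 = 0.0614742
P(Intensity I | x₁,x₂) ≈ 0.241

0.241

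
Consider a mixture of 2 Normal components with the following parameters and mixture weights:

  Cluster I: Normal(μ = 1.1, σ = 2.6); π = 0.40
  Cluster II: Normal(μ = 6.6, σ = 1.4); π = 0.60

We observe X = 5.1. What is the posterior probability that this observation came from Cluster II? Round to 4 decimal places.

By Bayes' theorem, P(k | x) = P(Z=k) f_k(x) / Σ_j P(Z=j) f_j(x).
Evaluate each component's likelihood at the observed value:
  f_I = 0.0469871
  f_II = 0.160511
Weight by the priors:
  P(Z=I)·f_I = 0.40 × 0.0469871 = 0.0187948
  P(Z=II)·f_II = 0.60 × 0.160511 = 0.0963068
Denominator: 0.0187948 + 0.0963068 = 0.115102
P(Cluster II | the observation) ≈ 0.8367

0.8367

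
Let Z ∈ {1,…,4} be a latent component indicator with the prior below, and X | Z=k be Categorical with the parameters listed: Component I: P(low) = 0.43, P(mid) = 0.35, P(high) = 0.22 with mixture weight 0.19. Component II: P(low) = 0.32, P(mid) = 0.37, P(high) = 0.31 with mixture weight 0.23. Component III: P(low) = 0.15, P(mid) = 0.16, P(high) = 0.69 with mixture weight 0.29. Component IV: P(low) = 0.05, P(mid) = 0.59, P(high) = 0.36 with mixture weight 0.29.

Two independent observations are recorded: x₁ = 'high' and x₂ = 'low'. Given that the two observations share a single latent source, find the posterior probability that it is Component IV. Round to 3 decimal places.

0.069

The responsibility of component k is w_k f_k(x) divided by Σ_j w_j f_j(x).
Since both observations come from the same component, the likelihood for component k is f_k(x₁)·f_k(x₂).
  f_I = [P(high | comp) = 0.22] × [0.43] = 0.0946
  f_II = [P(high | comp) = 0.31] × [0.32] = 0.0992
  f_III = [P(high | comp) = 0.69] × [0.15] = 0.1035
  f_IV = [P(high | comp) = 0.36] × [0.05] = 0.018
Prior × likelihood for each component:
  w_I·f_I = 0.19 × 0.0946 = 0.017974
  w_II·f_II = 0.23 × 0.0992 = 0.022816
  w_III·f_III = 0.29 × 0.1035 = 0.030015
  w_IV·f_IV = 0.29 × 0.018 = 0.00522
Normaliser: 0.017974 + 0.022816 + 0.030015 + 0.00522 = 0.076025
P(Component IV | x₁, x₂) ≈ 0.069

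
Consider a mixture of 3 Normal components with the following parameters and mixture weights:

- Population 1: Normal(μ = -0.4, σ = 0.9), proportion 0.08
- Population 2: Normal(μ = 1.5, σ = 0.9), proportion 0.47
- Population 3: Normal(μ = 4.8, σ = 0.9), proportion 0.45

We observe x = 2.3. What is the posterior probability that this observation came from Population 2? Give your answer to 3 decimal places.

0.968

Apply Bayes' rule: the posterior for each component is proportional to its prior times its likelihood at x.
Evaluate each component's likelihood at the observed value:
  p_1 = (1/(0.9·√(2π)))·exp(−(2.3−-0.4)²/(2·0.9²)) = 0.443269·exp(-4.50000) = 0.00492428
  p_2 = (1/(0.9·√(2π)))·exp(−(2.3−1.5)²/(2·0.9²)) = 0.443269·exp(-0.39506) = 0.298603
  p_3 = (1/(0.9·√(2π)))·exp(−(2.3−4.8)²/(2·0.9²)) = 0.443269·exp(-3.85802) = 0.00935726
Unnormalised posteriors:
  w_1·p_1 = 0.08 × 0.00492428 = 0.000393942
  w_2·p_2 = 0.47 × 0.298603 = 0.140343
  w_3·p_3 = 0.45 × 0.00935726 = 0.00421077
Sum: 0.000393942 + 0.140343 + 0.00421077 = 0.144948
So the posterior for Population 2 is 0.140343 / 0.144948 ≈ 0.968.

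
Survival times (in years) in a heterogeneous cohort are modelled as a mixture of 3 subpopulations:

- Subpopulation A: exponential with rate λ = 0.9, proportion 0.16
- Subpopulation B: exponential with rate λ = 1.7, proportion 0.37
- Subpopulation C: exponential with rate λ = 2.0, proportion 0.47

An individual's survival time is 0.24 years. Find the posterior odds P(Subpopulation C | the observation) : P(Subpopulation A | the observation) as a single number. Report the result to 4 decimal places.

5.0132

Posterior odds = (π_i f_i(x)) / (π_j f_j(x)); the normalising sum cancels.
Component likelihoods at x = 0.24 years:
  f_A = 0.9·e^(−0.9·0.24) = 0.9·e^(−0.2160) = 0.725162
  f_B = 1.7·e^(−1.7·0.24) = 1.7·e^(−0.4080) = 1.13046
  f_C = 2.0·e^(−2.0·0.24) = 2.0·e^(−0.4800) = 1.23757
0.581656 / 0.116026 ≈ 5.0132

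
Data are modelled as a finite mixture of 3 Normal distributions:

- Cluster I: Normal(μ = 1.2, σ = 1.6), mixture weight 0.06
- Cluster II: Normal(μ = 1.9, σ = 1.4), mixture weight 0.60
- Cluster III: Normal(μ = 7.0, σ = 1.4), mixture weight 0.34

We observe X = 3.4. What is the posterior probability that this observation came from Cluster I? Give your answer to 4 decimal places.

Apply Bayes' rule: the posterior for each component is proportional to its prior times its likelihood at x.
Normal densities:
  f_I = (1/(1.6·√(2π)))·exp(−(3.4−1.2)²/(2·1.6²)) = 0.249339·exp(-0.94531) = 0.0968827
  f_II = (1/(1.4·√(2π)))·exp(−(3.4−1.9)²/(2·1.4²)) = 0.284959·exp(-0.57398) = 0.160511
  f_III = (1/(1.4·√(2π)))·exp(−(3.4−7.0)²/(2·1.4²)) = 0.284959·exp(-3.30612) = 0.010446
Weight by the priors:
  π_I·f_I = 0.06 × 0.0968827 = 0.00581296
  π_II·f_II = 0.60 × 0.160511 = 0.0963068
  π_III·f_III = 0.34 × 0.010446 = 0.00355165
Evidence: 0.00581296 + 0.0963068 + 0.00355165 = 0.105671
P(Cluster I | x) = 0.00581296 / 0.105671 ≈ 0.0550

0.0550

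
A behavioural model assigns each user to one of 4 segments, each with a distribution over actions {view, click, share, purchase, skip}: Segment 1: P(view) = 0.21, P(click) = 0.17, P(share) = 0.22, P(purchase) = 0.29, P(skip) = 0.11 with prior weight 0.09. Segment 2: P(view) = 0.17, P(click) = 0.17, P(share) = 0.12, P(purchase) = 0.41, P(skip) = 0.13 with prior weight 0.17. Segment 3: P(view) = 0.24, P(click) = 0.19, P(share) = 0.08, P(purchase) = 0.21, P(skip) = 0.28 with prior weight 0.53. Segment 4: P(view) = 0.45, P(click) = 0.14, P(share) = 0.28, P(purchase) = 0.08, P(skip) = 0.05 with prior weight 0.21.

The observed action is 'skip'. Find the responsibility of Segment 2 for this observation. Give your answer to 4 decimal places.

Apply Bayes' rule: the posterior for each component is proportional to its prior times its likelihood at x.
Evaluate each component's likelihood at the observed value:
  L_1 = 0.11
  L_2 = 0.13
  L_3 = 0.28
  L_4 = 0.05
Prior × likelihood for each component:
  w_1·L_1 = 0.09 × 0.11 = 0.0099
  w_2·L_2 = 0.17 × 0.13 = 0.0221
  w_3·L_3 = 0.53 × 0.28 = 0.1484
  w_4·L_4 = 0.21 × 0.05 = 0.0105
Denominator: 0.0099 + 0.0221 + 0.1484 + 0.0105 = 0.1909
Responsibility of Segment 2: 0.0221 / 0.1909 ≈ 0.1158

0.1158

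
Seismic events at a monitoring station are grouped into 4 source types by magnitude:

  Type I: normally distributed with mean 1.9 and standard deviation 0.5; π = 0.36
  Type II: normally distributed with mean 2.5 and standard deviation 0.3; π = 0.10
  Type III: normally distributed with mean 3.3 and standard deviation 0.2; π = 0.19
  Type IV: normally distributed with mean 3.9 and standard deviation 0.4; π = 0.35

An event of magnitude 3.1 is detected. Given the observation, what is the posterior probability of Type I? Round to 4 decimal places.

By Bayes' theorem, P(k | x) = w_k f_k(x) / Σ_j w_j f_j(x).
Component likelihoods at x = 3.1:
  L_I = 0.0447891
  L_II = 0.17997
  L_III = 1.20985
  L_IV = 0.134977
Multiply by the mixture weights:
  w_I·L_I = 0.36 × 0.0447891 = 0.0161241
  w_II·L_II = 0.10 × 0.17997 = 0.017997
  w_III·L_III = 0.19 × 1.20985 = 0.229872
  w_IV·L_IV = 0.35 × 0.134977 = 0.0472421
Sum: 0.0161241 + 0.017997 + 0.229872 + 0.0472421 = 0.311235
P(Type I | 3.1) ≈ 0.0518

0.0518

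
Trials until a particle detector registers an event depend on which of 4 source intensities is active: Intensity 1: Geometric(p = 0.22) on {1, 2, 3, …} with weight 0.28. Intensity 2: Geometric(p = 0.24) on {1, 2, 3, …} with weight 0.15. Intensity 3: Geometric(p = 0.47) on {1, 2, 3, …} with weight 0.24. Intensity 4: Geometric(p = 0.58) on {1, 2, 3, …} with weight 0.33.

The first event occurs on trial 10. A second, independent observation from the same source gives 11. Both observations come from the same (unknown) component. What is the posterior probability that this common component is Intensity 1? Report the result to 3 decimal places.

By Bayes' theorem, P(k | x) = P(Z=k) f_k(x) / Σ_j P(Z=j) f_j(x).
Since both observations come from the same component, the likelihood for component k is f_k(x₁)·f_k(x₂).
  f_1 = [0.0235112] × [0.0183387] = 0.000431164
  f_2 = [0.0203018] × [0.0154293] = 0.000313243
  f_3 = [0.00155089] × [0.000821971] = 1.27479e-06
  f_4 = [0.000235869] × [9.90651e-05] = 2.33664e-08
Unnormalised posteriors:
  P(Z=1)·f_1 = 0.28 × 0.000431164 = 0.000120726
  P(Z=2)·f_2 = 0.15 × 0.000313243 = 4.69864e-05
  P(Z=3)·f_3 = 0.24 × 1.27479e-06 = 3.05949e-07
  P(Z=4)·f_4 = 0.33 × 2.33664e-08 = 7.71092e-09
Normaliser: 0.000120726 + 4.69864e-05 + 3.05949e-07 + 7.71092e-09 = 0.000168026
P(Intensity 1 | data) = 0.000120726 / 0.000168026 ≈ 0.718

0.718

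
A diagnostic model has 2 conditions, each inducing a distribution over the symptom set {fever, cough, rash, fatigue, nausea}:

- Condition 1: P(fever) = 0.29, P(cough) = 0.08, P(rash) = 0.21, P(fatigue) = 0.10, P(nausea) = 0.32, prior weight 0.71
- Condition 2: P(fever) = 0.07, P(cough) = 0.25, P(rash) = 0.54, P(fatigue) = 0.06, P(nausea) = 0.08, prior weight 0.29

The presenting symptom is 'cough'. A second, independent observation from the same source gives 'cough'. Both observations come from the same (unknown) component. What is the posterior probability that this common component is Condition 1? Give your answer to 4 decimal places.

P(component k | x) = π_k·f_k(x) / marginal(x), where marginal(x) = Σ_j π_j·f_j(x).
Since both observations come from the same component, the likelihood for component k is f_k(x₁)·f_k(x₂).
  f_1 = [0.08] × [0.08] = 0.0064
  f_2 = [0.25] × [0.25] = 0.0625
Weight by the priors:
  π_1·f_1 = 0.71 × 0.0064 = 0.004544
  π_2·f_2 = 0.29 × 0.0625 = 0.018125
Evidence: 0.004544 + 0.018125 = 0.022669
P(Condition 1 | x₁, x₂) = 0.004544 / 0.022669 ≈ 0.2004

0.2004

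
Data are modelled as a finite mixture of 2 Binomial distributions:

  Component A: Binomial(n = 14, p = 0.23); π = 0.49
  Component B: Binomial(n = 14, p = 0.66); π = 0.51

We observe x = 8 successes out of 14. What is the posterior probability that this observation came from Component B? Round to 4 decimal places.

0.9726

Apply Bayes' rule: the posterior for each component is proportional to its prior times its likelihood at x.
Component likelihoods at x = 8 successes out of 14:
  p_A = C(14,8)·0.23^8·0.77^6 = 3003·7.8311e-06·0.208422 = 0.00490143
  p_B = C(14,8)·0.66^8·0.34^6 = 3003·0.0360041·0.0015448 = 0.167025
Multiply by the mixture weights:
  π_A·p_A = 0.49 × 0.00490143 = 0.0024017
  π_B·p_B = 0.51 × 0.167025 = 0.0851825
Sum: 0.0024017 + 0.0851825 = 0.0875842
Responsibility of Component B: 0.0851825 / 0.0875842 ≈ 0.9726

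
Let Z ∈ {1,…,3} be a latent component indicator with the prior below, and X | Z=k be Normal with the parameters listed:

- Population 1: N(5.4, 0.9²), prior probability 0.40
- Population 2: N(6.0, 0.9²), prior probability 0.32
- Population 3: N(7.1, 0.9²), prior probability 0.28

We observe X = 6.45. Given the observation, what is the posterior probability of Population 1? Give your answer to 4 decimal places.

0.2891

P(component k | x) = w_k·f_k(x) / marginal(x), where marginal(x) = Σ_j w_j·f_j(x).
Evaluate each component's likelihood at the observed value:
  p_1 = 0.224443
  p_2 = 0.391184
  p_3 = 0.341509
Prior × likelihood for each component:
  w_1·p_1 = 0.40 × 0.224443 = 0.0897772
  w_2·p_2 = 0.32 × 0.391184 = 0.125179
  w_3·p_3 = 0.28 × 0.341509 = 0.0956226
Denominator: 0.0897772 + 0.125179 + 0.0956226 = 0.310579
P(Population 1 | data) = 0.0897772 / 0.310579 ≈ 0.2891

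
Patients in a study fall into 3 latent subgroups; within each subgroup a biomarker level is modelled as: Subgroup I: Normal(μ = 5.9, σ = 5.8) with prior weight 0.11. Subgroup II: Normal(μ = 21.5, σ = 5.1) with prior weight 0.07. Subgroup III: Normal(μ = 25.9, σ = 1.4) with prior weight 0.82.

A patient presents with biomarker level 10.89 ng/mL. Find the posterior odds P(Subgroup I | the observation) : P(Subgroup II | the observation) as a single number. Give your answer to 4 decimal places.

Since P(k|x) ∝ π_k f_k(x), the posterior odds are π_i f_i(x) / (π_j f_j(x)).
Evaluate each component's likelihood at the observed value:
  p_I = (1/(5.8·√(2π)))·exp(−(10.89−5.9)²/(2·5.8²)) = 0.068783·exp(-0.37010) = 0.0475063
  p_II = (1/(5.1·√(2π)))·exp(−(10.89−21.5)²/(2·5.1²)) = 0.078224·exp(-2.16402) = 0.00898504
  p_III = (1/(1.4·√(2π)))·exp(−(10.89−25.9)²/(2·1.4²)) = 0.284959·exp(-57.47452) = 3.11829e-26
0.00522569 / 0.000628952 ≈ 8.3086

8.3086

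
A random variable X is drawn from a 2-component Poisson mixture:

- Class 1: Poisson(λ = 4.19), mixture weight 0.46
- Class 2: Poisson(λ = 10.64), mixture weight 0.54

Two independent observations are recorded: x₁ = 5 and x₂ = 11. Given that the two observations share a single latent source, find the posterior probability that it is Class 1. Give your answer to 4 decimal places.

Posterior ∝ prior × likelihood, so P(k | x) ∝ w_k f_k(x); normalise over all components.
Since both observations come from the same component, the likelihood for component k is f_k(x₁)·f_k(x₂).
  f_1 = [e^(−4.19)·4.19^5/5! = 0.163003] × [0.00265158] = 0.000432215
  f_2 = [e^(−10.64)·10.64^5/5! = 0.0272041] × [0.118661] = 0.00322807
Weight by the priors:
  w_1·f_1 = 0.46 × 0.000432215 = 0.000198819
  w_2·f_2 = 0.54 × 0.00322807 = 0.00174316
Normaliser: 0.000198819 + 0.00174316 = 0.00194197
Responsibility of Class 1: 0.000198819 / 0.00194197 ≈ 0.1024

0.1024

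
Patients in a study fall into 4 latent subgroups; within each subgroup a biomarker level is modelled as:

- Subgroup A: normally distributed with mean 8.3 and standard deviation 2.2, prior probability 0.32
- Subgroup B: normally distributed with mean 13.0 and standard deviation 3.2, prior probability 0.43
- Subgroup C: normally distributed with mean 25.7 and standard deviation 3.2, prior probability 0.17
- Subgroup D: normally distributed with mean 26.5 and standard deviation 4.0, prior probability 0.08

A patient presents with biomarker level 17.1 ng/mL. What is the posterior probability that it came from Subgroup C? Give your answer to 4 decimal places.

0.0232

Apply Bayes' rule: the posterior for each component is proportional to its prior times its likelihood at x.
Normal densities:
  p_A = (1/(2.2·√(2π)))·exp(−(17.1−8.3)²/(2·2.2²)) = 0.181337·exp(-8.00000) = 6.08319e-05
  p_B = (1/(3.2·√(2π)))·exp(−(17.1−13.0)²/(2·3.2²)) = 0.124669·exp(-0.82080) = 0.0548644
  p_C = (1/(3.2·√(2π)))·exp(−(17.1−25.7)²/(2·3.2²)) = 0.124669·exp(-3.61133) = 0.00336806
  p_D = (1/(4.0·√(2π)))·exp(−(17.1−26.5)²/(2·4.0²)) = 0.099736·exp(-2.76125) = 0.00630455
Multiply by the mixture weights:
  P(Z=A)·p_A = 0.32 × 6.08319e-05 = 1.94662e-05
  P(Z=B)·p_B = 0.43 × 0.0548644 = 0.0235917
  P(Z=C)·p_C = 0.17 × 0.00336806 = 0.000572571
  P(Z=D)·p_D = 0.08 × 0.00630455 = 0.000504364
Denominator: 1.94662e-05 + 0.0235917 + 0.000572571 + 0.000504364 = 0.0246881
P(Subgroup C | 17.1 ng/mL) ≈ 0.0232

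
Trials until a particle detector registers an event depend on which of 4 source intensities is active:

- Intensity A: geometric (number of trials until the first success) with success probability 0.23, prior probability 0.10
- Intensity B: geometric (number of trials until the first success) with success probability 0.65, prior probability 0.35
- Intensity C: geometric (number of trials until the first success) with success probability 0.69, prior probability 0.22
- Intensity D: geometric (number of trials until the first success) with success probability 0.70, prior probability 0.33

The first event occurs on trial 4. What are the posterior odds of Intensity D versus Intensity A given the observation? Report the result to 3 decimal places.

Posterior odds = (π_i f_i(x)) / (π_j f_j(x)); the normalising sum cancels.
Component likelihoods at x = 4:
  L_A = 0.23·(1−0.23)^3 = 0.23·0.456533 = 0.105003
  L_B = 0.65·(1−0.65)^3 = 0.65·0.042875 = 0.0278687
  L_C = 0.69·(1−0.69)^3 = 0.69·0.029791 = 0.0205558
  L_D = 0.70·(1−0.70)^3 = 0.70·0.027 = 0.0189
Posterior odds = (π_D·L_D) / (π_A·L_A) = (0.33·0.0189) / (0.10·0.105003) = 0.006237 / 0.0105003 ≈ 0.594

0.594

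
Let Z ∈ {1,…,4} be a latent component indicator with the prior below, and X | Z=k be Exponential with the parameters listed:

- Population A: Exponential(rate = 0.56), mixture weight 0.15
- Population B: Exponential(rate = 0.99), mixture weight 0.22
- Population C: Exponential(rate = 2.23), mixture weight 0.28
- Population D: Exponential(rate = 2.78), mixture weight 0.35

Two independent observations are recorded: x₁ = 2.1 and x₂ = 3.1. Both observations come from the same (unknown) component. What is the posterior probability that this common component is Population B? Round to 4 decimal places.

0.3276

P(component k | x) = w_k·f_k(x) / marginal(x), where marginal(x) = Σ_j w_j·f_j(x).
Since both observations come from the same component, the likelihood for component k is f_k(x₁)·f_k(x₂).
  L_A = [0.172766] × [0.0986854] = 0.0170495
  L_B = [0.123805] × [0.0460029] = 0.00569538
  L_C = [0.0206302] × [0.00221833] = 4.57647e-05
  L_D = [0.00810277] × [0.000502684] = 4.07313e-06
Prior × likelihood for each component:
  w_A·L_A = 0.15 × 0.0170495 = 0.00255742
  w_B·L_B = 0.22 × 0.00569538 = 0.00125298
  w_C·L_C = 0.28 × 4.57647e-05 = 1.28141e-05
  w_D·L_D = 0.35 × 4.07313e-06 = 1.4256e-06
Sum: 0.00255742 + 0.00125298 + 1.28141e-05 + 1.4256e-06 = 0.00382464
So the posterior for Population B is 0.00125298 / 0.00382464 ≈ 0.3276.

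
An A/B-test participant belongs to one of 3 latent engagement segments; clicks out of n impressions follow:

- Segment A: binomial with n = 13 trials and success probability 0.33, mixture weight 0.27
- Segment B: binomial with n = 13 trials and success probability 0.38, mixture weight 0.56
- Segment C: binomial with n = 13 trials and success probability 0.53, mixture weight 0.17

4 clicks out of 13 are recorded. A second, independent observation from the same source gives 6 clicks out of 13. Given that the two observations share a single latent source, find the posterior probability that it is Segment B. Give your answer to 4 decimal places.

0.6634

The responsibility of component k is π_k f_k(x) divided by Σ_j π_j f_j(x).
Since both observations come from the same component, the likelihood for component k is f_k(x₁)·f_k(x₂).
  p_A = [C(13,4)·0.33^4·0.67^9 = 715·0.0118592·0.0272065 = 0.230693] × [0.134315] = 0.0309856
  p_B = [C(13,4)·0.38^4·0.62^9 = 715·0.0208514·0.0135371 = 0.201821] × [0.181954] = 0.036722
  p_C = [C(13,4)·0.53^4·0.47^9 = 715·0.0789048·0.00111913 = 0.0631379] × [0.192689] = 0.012166
Unnormalised posteriors:
  π_A·p_A = 0.27 × 0.0309856 = 0.00836611
  π_B·p_B = 0.56 × 0.036722 = 0.0205643
  π_C·p_C = 0.17 × 0.012166 = 0.00206822
Denominator: 0.00836611 + 0.0205643 + 0.00206822 = 0.0309986
So the posterior for Segment B is 0.0205643 / 0.0309986 ≈ 0.6634.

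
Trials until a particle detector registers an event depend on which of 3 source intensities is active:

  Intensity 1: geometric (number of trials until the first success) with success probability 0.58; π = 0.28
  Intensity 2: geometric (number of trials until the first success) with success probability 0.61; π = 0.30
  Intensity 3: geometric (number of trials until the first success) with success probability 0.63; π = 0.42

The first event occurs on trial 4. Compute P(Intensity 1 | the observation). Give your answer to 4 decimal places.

Posterior ∝ prior × likelihood, so P(k | x) ∝ P(Z=k) f_k(x); normalise over all components.
Component likelihoods at x = 4:
  L_1 = 0.042971
  L_2 = 0.0361846
  L_3 = 0.0319114
Weight by the priors:
  P(Z=1)·L_1 = 0.28 × 0.042971 = 0.0120319
  P(Z=2)·L_2 = 0.30 × 0.0361846 = 0.0108554
  P(Z=3)·L_3 = 0.42 × 0.0319114 = 0.0134028
Sum: 0.0120319 + 0.0108554 + 0.0134028 = 0.0362901
P(Intensity 1 | 4) = 0.0120319 / 0.0362901 ≈ 0.3315

0.3315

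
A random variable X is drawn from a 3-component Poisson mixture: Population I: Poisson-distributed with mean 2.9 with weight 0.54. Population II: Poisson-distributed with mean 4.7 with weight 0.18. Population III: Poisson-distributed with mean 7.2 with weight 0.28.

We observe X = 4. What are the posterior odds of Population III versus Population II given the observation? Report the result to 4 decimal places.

0.7032

Since P(k|x) ∝ w_k f_k(x), the posterior odds are w_i f_i(x) / (w_j f_j(x)).
Poisson probabilities:
  p_I = 0.162154
  p_II = 0.184925
  p_III = 0.0835985
0.0234076 / 0.0332865 ≈ 0.7032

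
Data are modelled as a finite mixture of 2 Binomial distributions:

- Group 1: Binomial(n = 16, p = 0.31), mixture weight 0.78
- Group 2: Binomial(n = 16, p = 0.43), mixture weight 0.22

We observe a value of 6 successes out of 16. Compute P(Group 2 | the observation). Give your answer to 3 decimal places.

Posterior ∝ prior × likelihood, so P(k | x) ∝ π_k f_k(x); normalise over all components.
Binomial probabilities:
  f_1 = C(16,6)·0.31^6·0.69^10 = 8008·0.000887504·0.0244619 = 0.173854
  f_2 = C(16,6)·0.43^6·0.57^10 = 8008·0.00632136·0.00362033 = 0.183267
Prior × likelihood for each component:
  π_1·f_1 = 0.78 × 0.173854 = 0.135606
  π_2·f_2 = 0.22 × 0.183267 = 0.0403187
Evidence: 0.135606 + 0.0403187 = 0.175925
P(Group 2 | data) = 0.0403187 / 0.175925 ≈ 0.229

0.229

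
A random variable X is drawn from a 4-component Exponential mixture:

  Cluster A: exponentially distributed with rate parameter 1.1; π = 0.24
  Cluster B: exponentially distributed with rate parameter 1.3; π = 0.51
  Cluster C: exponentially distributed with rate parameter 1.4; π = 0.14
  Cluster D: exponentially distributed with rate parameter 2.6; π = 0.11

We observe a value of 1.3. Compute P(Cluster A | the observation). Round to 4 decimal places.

Apply Bayes' rule: the posterior for each component is proportional to its prior times its likelihood at x.
Exponential densities:
  f_A = 0.26324
  f_B = 0.239875
  f_C = 0.226836
  f_D = 0.0885234
Weight by the priors:
  π_A·f_A = 0.24 × 0.26324 = 0.0631776
  π_B·f_B = 0.51 × 0.239875 = 0.122336
  π_C·f_C = 0.14 × 0.226836 = 0.031757
  π_D·f_D = 0.11 × 0.0885234 = 0.00973757
Denominator: 0.0631776 + 0.122336 + 0.031757 + 0.00973757 = 0.227009
Responsibility of Cluster A: 0.0631776 / 0.227009 ≈ 0.2783

0.2783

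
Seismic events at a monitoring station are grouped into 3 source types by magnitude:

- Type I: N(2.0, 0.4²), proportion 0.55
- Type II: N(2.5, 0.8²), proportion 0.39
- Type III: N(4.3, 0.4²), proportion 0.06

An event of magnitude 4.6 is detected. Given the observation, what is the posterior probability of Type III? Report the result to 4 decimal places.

0.8793

The responsibility of component k is w_k f_k(x) divided by Σ_j w_j f_j(x).
Evaluate each component's likelihood at the observed value:
  p_I = 6.67389e-10
  p_II = 0.0159052
  p_III = 0.752844
Weight by the priors:
  w_I·p_I = 0.55 × 6.67389e-10 = 3.67064e-10
  w_II·p_II = 0.39 × 0.0159052 = 0.00620304
  w_III·p_III = 0.06 × 0.752844 = 0.0451706
Evidence: 3.67064e-10 + 0.00620304 + 0.0451706 = 0.0513737
P(Type III | the observation) = 0.0451706 / 0.0513737 ≈ 0.8793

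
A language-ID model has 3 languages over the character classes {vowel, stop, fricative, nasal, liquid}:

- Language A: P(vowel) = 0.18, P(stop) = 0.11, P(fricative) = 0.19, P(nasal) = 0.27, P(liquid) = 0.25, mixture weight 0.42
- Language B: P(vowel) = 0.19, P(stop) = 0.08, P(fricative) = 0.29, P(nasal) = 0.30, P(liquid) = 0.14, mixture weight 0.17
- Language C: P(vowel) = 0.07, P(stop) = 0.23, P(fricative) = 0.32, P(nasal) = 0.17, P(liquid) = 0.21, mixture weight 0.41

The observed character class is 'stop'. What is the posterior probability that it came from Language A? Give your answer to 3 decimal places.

0.300

Apply Bayes' rule: the posterior for each component is proportional to its prior times its likelihood at x.
Evaluate each component's likelihood at the observed value:
  f_A = P(stop | comp) = 0.11
  f_B = P(stop | comp) = 0.08
  f_C = P(stop | comp) = 0.23
Unnormalised posteriors:
  P(Z=A)·f_A = 0.42 × 0.11 = 0.0462
  P(Z=B)·f_B = 0.17 × 0.08 = 0.0136
  P(Z=C)·f_C = 0.41 × 0.23 = 0.0943
Denominator: 0.0462 + 0.0136 + 0.0943 = 0.1541
P(Language A | the observation) = 0.0462 / 0.1541 ≈ 0.300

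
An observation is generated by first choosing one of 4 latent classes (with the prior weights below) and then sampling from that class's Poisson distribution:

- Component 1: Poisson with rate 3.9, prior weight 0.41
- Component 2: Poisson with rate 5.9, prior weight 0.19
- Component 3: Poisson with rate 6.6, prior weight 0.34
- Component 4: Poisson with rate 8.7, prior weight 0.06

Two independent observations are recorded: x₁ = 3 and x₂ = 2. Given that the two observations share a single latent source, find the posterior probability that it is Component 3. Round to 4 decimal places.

0.0464

By Bayes' theorem, P(k | x) = w_k f_k(x) / Σ_j w_j f_j(x).
Since both observations come from the same component, the likelihood for component k is f_k(x₁)·f_k(x₂).
  f_1 = [0.200122] × [0.15394] = 0.0308067
  f_2 = [0.0937707] × [0.04768] = 0.00447099
  f_3 = [0.0651834] × [0.0296288] = 0.00193131
  f_4 = [0.0182829] × [0.00630444] = 0.000115263
Weight by the priors:
  w_1·f_1 = 0.41 × 0.0308067 = 0.0126307
  w_2·f_2 = 0.19 × 0.00447099 = 0.000849489
  w_3·f_3 = 0.34 × 0.00193131 = 0.000656644
  w_4·f_4 = 0.06 × 0.000115263 = 6.9158e-06
Marginal: 0.0126307 + 0.000849489 + 0.000656644 + 6.9158e-06 = 0.0141438
So the posterior for Component 3 is 0.000656644 / 0.0141438 ≈ 0.0464.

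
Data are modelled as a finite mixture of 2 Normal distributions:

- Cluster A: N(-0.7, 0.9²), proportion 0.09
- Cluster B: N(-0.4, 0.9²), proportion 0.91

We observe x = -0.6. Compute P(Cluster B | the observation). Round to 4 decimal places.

0.9085

Apply Bayes' rule: the posterior for each component is proportional to its prior times its likelihood at x.
Component likelihoods at x = -0.6:
  f_A = 0.440541
  f_B = 0.432458
Multiply by the mixture weights:
  π_A·f_A = 0.09 × 0.440541 = 0.0396487
  π_B·f_B = 0.91 × 0.432458 = 0.393537
Sum: 0.0396487 + 0.393537 = 0.433186
Responsibility of Cluster B: 0.393537 / 0.433186 ≈ 0.9085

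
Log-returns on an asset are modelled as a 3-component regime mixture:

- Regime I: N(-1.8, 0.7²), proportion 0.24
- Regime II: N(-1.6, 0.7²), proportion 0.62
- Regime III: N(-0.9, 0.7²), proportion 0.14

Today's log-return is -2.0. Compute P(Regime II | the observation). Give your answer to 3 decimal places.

P(component k | x) = π_k·f_k(x) / marginal(x), where marginal(x) = Σ_j π_j·f_j(x).
Evaluate each component's likelihood at the observed value:
  f_I = 0.547124
  f_II = 0.484068
  f_III = 0.165803
Unnormalised posteriors:
  π_I·f_I = 0.24 × 0.547124 = 0.13131
  π_II·f_II = 0.62 × 0.484068 = 0.300122
  π_III·f_III = 0.14 × 0.165803 = 0.0232124
Marginal: 0.13131 + 0.300122 + 0.0232124 = 0.454645
Responsibility of Regime II: 0.300122 / 0.454645 ≈ 0.660

0.660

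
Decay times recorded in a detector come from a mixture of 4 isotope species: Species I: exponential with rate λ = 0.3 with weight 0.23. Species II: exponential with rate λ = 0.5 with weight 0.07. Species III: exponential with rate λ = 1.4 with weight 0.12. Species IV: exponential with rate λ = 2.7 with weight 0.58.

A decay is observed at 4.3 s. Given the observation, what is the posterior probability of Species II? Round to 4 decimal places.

0.1735

The responsibility of component k is w_k f_k(x) divided by Σ_j w_j f_j(x).
Exponential densities:
  L_I = 0.3·e^(−0.3·4.3) = 0.3·e^(−1.2900) = 0.0825812
  L_II = 0.5·e^(−0.5·4.3) = 0.5·e^(−2.1500) = 0.0582421
  L_III = 1.4·e^(−1.4·4.3) = 1.4·e^(−6.0200) = 0.00340154
  L_IV = 2.7·e^(−2.7·4.3) = 2.7·e^(−11.6100) = 2.45022e-05
Prior × likelihood for each component:
  w_I·L_I = 0.23 × 0.0825812 = 0.0189937
  w_II·L_II = 0.07 × 0.0582421 = 0.00407695
  w_III·L_III = 0.12 × 0.00340154 = 0.000408184
  w_IV·L_IV = 0.58 × 2.45022e-05 = 1.42113e-05
Evidence: 0.0189937 + 0.00407695 + 0.000408184 + 1.42113e-05 = 0.023493
P(Species II | 4.3 s) ≈ 0.1735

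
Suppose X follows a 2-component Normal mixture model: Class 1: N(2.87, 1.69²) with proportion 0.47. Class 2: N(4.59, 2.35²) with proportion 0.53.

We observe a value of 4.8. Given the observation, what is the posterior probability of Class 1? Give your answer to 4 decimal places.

P(component k | x) = π_k·f_k(x) / marginal(x), where marginal(x) = Σ_j π_j·f_j(x).
Evaluate each component's likelihood at the observed value:
  f_1 = 0.122976
  f_2 = 0.169086
Multiply by the mixture weights:
  π_1·f_1 = 0.47 × 0.122976 = 0.0577989
  π_2·f_2 = 0.53 × 0.169086 = 0.0896157
Marginal: 0.0577989 + 0.0896157 = 0.147415
So the posterior for Class 1 is 0.0577989 / 0.147415 ≈ 0.3921.

0.3921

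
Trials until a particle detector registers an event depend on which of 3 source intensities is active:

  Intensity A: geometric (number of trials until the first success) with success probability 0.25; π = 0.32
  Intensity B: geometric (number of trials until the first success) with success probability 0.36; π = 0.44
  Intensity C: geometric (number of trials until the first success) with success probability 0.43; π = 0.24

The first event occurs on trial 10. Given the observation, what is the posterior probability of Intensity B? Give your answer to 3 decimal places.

Apply Bayes' rule: the posterior for each component is proportional to its prior times its likelihood at x.
Evaluate each component's likelihood at the observed value:
  f_A = 0.25·(1−0.25)^9 = 0.25·0.0750847 = 0.0187712
  f_B = 0.36·(1−0.36)^9 = 0.36·0.0180144 = 0.00648518
  f_C = 0.43·(1−0.43)^9 = 0.43·0.00635146 = 0.00273113
Weight by the priors:
  π_A·f_A = 0.32 × 0.0187712 = 0.00600677
  π_B·f_B = 0.44 × 0.00648518 = 0.00285348
  π_C·f_C = 0.24 × 0.00273113 = 0.000655471
Marginal: 0.00600677 + 0.00285348 + 0.000655471 = 0.00951573
P(Intensity B | the observation) = 0.00285348 / 0.00951573 ≈ 0.300

0.300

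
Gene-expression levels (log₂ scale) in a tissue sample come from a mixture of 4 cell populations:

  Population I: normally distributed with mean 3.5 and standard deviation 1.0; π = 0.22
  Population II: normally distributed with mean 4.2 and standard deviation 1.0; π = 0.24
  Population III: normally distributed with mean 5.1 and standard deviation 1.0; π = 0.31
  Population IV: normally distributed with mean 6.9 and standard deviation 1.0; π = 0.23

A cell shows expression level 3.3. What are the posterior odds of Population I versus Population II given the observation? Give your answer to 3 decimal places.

Only the two components matter; the odds are (w_i f_i(x)) / (w_j f_j(x)).
Evaluate each component's likelihood at the observed value:
  p_I = 0.391043
  p_II = 0.266085
  p_III = 0.0789502
  p_IV = 0.000611902
Posterior odds = (w_I·p_I) / (w_II·p_II) = (0.22·0.391043) / (0.24·0.266085) = 0.0860294 / 0.0638605 ≈ 1.347

1.347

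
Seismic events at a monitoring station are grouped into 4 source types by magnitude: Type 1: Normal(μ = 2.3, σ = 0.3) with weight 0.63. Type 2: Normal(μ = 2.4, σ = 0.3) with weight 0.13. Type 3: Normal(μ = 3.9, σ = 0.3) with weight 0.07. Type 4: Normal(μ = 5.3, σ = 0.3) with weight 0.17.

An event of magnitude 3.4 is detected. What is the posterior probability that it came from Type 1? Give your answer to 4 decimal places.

Posterior ∝ prior × likelihood, so P(k | x) ∝ P(Z=k) f_k(x); normalise over all components.
Normal densities:
  L_1 = (1/(0.3·√(2π)))·exp(−(3.4−2.3)²/(2·0.3²)) = 1.329808·exp(-6.72222) = 0.0016009
  L_2 = (1/(0.3·√(2π)))·exp(−(3.4−2.4)²/(2·0.3²)) = 1.329808·exp(-5.55556) = 0.00514093
  L_3 = (1/(0.3·√(2π)))·exp(−(3.4−3.9)²/(2·0.3²)) = 1.329808·exp(-1.38889) = 0.33159
  L_4 = (1/(0.3·√(2π)))·exp(−(3.4−5.3)²/(2·0.3²)) = 1.329808·exp(-20.05556) = 2.59282e-09
Weight by the priors:
  P(Z=1)·L_1 = 0.63 × 0.0016009 = 0.00100857
  P(Z=2)·L_2 = 0.13 × 0.00514093 = 0.000668321
  P(Z=3)·L_3 = 0.07 × 0.33159 = 0.0232113
  P(Z=4)·L_4 = 0.17 × 2.59282e-09 = 4.40779e-10
Sum: 0.00100857 + 0.000668321 + 0.0232113 + 4.40779e-10 = 0.0248882
Responsibility of Type 1: 0.00100857 / 0.0248882 ≈ 0.0405

0.0405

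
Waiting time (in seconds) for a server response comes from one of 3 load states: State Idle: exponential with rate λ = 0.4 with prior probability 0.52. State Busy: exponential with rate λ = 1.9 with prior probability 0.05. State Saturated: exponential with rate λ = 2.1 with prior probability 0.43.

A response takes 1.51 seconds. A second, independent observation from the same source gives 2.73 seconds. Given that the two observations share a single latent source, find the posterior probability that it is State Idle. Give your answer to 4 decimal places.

Apply Bayes' rule: the posterior for each component is proportional to its prior times its likelihood at x.
Since both observations come from the same component, the likelihood for component k is f_k(x₁)·f_k(x₂).
  p_Idle = [0.218648] × [0.134218] = 0.0293465
  p_Busy = [0.107836] × [0.0106186] = 0.00114507
  p_Saturated = [0.0881194] × [0.00679844] = 0.000599074
Weight by the priors:
  π_Idle·p_Idle = 0.52 × 0.0293465 = 0.0152602
  π_Busy·p_Busy = 0.05 × 0.00114507 = 5.72533e-05
  π_Saturated·p_Saturated = 0.43 × 0.000599074 = 0.000257602
Evidence: 0.0152602 + 5.72533e-05 + 0.000257602 = 0.015575
Responsibility of State Idle: 0.0152602 / 0.015575 ≈ 0.9798

0.9798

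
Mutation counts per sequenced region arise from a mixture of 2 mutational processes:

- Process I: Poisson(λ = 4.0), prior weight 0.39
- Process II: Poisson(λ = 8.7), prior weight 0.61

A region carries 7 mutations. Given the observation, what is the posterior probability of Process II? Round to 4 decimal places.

0.7661

P(component k | x) = π_k·f_k(x) / marginal(x), where marginal(x) = Σ_j π_j·f_j(x).
Component likelihoods at x = 7 mutations:
  L_I = 0.0595404
  L_II = 0.124693
Unnormalised posteriors:
  π_I·L_I = 0.39 × 0.0595404 = 0.0232207
  π_II·L_II = 0.61 × 0.124693 = 0.0760628
Denominator: 0.0232207 + 0.0760628 = 0.0992835
So the posterior for Process II is 0.0760628 / 0.0992835 ≈ 0.7661.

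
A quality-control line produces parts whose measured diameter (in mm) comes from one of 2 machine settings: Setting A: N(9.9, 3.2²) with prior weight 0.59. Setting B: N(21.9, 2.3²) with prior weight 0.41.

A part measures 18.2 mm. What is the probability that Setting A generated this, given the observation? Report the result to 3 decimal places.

By Bayes' theorem, P(k | x) = P(Z=k) f_k(x) / Σ_j P(Z=j) f_j(x).
Normal densities:
  p_A = (1/(3.2·√(2π)))·exp(−(18.2−9.9)²/(2·3.2²)) = 0.124669·exp(-3.36377) = 0.00431413
  p_B = (1/(2.3·√(2π)))·exp(−(18.2−21.9)²/(2·2.3²)) = 0.173453·exp(-1.29395) = 0.0475583
Weight by the priors:
  P(Z=A)·p_A = 0.59 × 0.00431413 = 0.00254534
  P(Z=B)·p_B = 0.41 × 0.0475583 = 0.0194989
Normaliser: 0.00254534 + 0.0194989 = 0.0220443
P(Setting A | the observation) = 0.00254534 / 0.0220443 ≈ 0.115

0.115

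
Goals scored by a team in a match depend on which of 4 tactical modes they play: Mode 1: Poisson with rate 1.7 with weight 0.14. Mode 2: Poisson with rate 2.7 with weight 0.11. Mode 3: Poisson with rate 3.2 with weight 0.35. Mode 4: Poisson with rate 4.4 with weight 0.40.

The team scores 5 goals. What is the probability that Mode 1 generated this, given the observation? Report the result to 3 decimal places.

Apply Bayes' rule: the posterior for each component is proportional to its prior times its likelihood at x.
Evaluate each component's likelihood at the observed value:
  p_1 = 0.0216154
  p_2 = 0.0803605
  p_3 = 0.113979
  p_4 = 0.168728
Prior × likelihood for each component:
  P(Z=1)·p_1 = 0.14 × 0.0216154 = 0.00302615
  P(Z=2)·p_2 = 0.11 × 0.0803605 = 0.00883965
  P(Z=3)·p_3 = 0.35 × 0.113979 = 0.0398928
  P(Z=4)·p_4 = 0.40 × 0.168728 = 0.0674911
Evidence: 0.00302615 + 0.00883965 + 0.0398928 + 0.0674911 = 0.11925
Responsibility of Mode 1: 0.00302615 / 0.11925 ≈ 0.025

0.025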